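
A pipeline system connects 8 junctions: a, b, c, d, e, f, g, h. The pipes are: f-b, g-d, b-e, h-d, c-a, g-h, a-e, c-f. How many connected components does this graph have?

Starting from d we can reach d, g, h. That is one component of size 3.
Starting from a we can reach a, b, c, e, f. That is one component of size 5.
Total: 2 components.

2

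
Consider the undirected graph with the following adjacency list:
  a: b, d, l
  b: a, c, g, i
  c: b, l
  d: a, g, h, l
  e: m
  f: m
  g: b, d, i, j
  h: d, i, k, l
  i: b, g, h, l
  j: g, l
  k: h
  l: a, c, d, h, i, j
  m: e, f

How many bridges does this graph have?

The edges on the cycle h-l-c-b-a-d-h are not bridges since each lies on that cycle.
But removing e-m disconnects e from m; removing h-k disconnects h from k; removing m-f disconnects m from f — these are bridges.
That makes 3 bridges.

3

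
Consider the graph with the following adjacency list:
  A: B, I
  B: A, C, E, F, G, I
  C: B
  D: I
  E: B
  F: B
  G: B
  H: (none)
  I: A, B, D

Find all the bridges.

B-C, B-E, B-F, B-G, D-I

The edges on the cycle A-B-I-A are not bridges since each lies on that cycle.
But removing B-C disconnects B from C; removing B-F disconnects B from F; removing I-D disconnects I from D; removing B-G disconnects B from G — these are bridges.
In total 5 edges are bridges.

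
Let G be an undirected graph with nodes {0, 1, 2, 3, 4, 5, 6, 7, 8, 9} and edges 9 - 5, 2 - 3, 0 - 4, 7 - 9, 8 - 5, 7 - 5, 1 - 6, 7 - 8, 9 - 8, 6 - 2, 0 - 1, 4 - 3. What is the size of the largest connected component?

Starting from 5 we can reach 5, 7, 8, 9. That is one component of size 4.
Starting from 0 we can reach 0, 1, 2, 3, 4, 6. That is one component of size 6.
The largest has 6 vertices.

6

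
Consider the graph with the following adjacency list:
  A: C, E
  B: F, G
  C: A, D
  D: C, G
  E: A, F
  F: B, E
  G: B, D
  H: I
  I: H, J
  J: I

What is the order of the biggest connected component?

7

Starting from H we can reach H, I, J. That is one component of size 3.
Starting from A we can reach A, B, C, D, E, F, G. That is one component of size 7.
The largest has 7 vertices.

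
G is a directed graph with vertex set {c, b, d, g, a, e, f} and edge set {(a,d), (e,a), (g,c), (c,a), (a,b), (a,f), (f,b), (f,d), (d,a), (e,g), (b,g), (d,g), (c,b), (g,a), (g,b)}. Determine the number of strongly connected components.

2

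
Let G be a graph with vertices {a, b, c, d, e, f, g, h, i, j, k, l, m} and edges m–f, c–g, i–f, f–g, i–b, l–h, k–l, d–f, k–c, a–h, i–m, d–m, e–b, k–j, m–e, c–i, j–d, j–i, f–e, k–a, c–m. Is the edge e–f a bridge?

No

After removing e–f, the path e-m-f still connects them, so the edge is not a bridge.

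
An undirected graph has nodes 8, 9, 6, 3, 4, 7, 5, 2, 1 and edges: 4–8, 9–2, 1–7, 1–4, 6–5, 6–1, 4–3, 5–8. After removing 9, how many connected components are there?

With 9 gone, the remaining components are: {2}; {1, 3, 4, 5, 6, 7, 8}.
That is 2 components.

2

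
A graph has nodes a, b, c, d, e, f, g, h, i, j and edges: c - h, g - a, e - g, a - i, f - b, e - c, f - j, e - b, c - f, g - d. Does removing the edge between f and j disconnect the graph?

Removing f - j leaves no path between f and j: the component count goes from 1 to 2. So it is a bridge.

Yes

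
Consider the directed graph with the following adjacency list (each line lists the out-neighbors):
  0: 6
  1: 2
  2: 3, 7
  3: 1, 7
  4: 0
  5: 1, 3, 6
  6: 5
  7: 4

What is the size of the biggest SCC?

8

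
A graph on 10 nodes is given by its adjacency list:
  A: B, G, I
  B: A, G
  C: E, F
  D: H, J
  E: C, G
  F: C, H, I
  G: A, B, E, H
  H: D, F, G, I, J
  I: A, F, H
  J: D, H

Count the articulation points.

1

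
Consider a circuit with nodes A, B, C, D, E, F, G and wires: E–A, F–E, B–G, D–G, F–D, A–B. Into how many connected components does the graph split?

2

C is isolated — a component by itself.
Starting from A we can reach A, B, D, E, F, G. That is one component of size 6.
Total: 2 components.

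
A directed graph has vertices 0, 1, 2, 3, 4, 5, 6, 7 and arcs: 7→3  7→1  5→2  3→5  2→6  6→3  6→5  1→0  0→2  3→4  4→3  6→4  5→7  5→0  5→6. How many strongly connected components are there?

1

{0, 1, 2, 3, 4, 5, 6, 7} are all mutually reachable — one SCC of size 8.
That gives 1 strongly connected component.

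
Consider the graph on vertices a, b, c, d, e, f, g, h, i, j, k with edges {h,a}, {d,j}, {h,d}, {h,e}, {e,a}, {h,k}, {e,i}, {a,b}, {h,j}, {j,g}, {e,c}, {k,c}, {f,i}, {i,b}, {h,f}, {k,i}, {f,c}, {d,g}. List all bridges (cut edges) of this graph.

none

The edges on the cycle h-e-a-h are not bridges since each lies on that cycle.
Every edge lies on some cycle, so there are no bridges.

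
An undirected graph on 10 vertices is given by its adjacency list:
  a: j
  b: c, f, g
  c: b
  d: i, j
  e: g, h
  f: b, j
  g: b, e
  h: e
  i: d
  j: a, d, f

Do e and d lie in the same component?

From e we can reach a, b, c, d, e, f, g, h, i, j, which includes d.

Yes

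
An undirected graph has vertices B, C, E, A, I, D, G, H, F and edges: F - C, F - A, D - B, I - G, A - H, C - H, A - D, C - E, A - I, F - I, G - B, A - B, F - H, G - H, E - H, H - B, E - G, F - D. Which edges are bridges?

The edges on the cycle A-I-G-B-A are not bridges since each lies on that cycle.
Every edge lies on some cycle, so there are no bridges.

none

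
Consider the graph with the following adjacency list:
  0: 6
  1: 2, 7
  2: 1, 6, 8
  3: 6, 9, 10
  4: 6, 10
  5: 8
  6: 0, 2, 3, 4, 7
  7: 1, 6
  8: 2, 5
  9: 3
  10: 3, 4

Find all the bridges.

0-6, 2-8, 3-9, 5-8

The edges on the cycle 6-3-10-4-6 are not bridges since each lies on that cycle.
But removing 2-8 disconnects 2 from 8; removing 8-5 disconnects 8 from 5; removing 9-3 disconnects 9 from 3; removing 6-0 disconnects 6 from 0 — these are bridges.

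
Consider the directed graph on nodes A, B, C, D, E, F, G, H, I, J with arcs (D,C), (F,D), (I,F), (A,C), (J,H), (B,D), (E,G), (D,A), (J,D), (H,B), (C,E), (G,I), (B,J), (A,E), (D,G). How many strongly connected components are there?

2

{A, C, D, E, F, G, I} are all mutually reachable — one SCC of size 7.
{B, H, J} are all mutually reachable — one SCC of size 3.
That gives 2 strongly connected components.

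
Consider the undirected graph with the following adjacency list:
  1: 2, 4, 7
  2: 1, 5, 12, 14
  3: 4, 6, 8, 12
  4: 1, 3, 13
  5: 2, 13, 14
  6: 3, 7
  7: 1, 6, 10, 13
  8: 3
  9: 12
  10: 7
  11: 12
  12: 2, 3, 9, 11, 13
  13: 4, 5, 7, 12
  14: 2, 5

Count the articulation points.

3

Removing 3 increases the component count from 1 to 2, so 3 is a cut vertex.
Removing 7 increases the component count from 1 to 2, so 7 is a cut vertex.
Removing 12 increases the component count from 1 to 3, so 12 is a cut vertex.
By contrast removing 13 leaves 1 component; it is not a cut vertex. No other vertex is a cut vertex either.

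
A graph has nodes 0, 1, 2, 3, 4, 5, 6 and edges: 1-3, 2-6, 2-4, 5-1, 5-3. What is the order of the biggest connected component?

0 is isolated — a component by itself.
Starting from 2 we can reach 2, 4, 6. That is one component of size 3.
Starting from 1 we can reach 1, 3, 5. That is one component of size 3.
The largest has 3 vertices.

3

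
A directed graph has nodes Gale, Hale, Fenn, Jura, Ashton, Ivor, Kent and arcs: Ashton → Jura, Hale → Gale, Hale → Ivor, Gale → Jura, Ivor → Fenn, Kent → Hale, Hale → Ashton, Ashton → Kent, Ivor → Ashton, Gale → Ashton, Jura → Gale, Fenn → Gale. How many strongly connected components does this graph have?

1

{Fenn, Gale, Hale, Ivor, Jura, Kent, Ashton} are all mutually reachable — one SCC of size 7.
That gives 1 strongly connected component.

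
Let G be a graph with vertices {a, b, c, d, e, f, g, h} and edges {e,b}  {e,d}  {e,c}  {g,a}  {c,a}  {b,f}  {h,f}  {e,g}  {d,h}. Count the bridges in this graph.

0

The edges on the cycle e-d-h-f-b-e are not bridges since each lies on that cycle.
Every edge lies on some cycle, so there are no bridges.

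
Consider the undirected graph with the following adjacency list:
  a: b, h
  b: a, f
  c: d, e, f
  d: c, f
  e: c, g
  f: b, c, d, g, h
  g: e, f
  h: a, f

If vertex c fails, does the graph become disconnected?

No

Deleting c leaves 1 component (was 1) (its neighbors d, e, f remain connected to each other), so c is not a cut vertex.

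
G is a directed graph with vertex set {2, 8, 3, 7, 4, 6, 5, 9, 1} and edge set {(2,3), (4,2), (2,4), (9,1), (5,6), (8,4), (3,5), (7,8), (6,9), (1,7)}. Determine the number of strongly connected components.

{1, 2, 3, 4, 5, 6, 7, 8, 9} are all mutually reachable — one SCC of size 9.
That gives 1 strongly connected component.

1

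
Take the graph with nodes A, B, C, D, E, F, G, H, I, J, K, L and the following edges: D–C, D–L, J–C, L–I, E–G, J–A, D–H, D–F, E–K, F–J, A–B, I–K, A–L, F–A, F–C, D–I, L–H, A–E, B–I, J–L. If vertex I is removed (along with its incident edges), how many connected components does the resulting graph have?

1

With I gone, the remaining components are: {A, B, C, D, E, F, G, H, J, K, L}.
That is 1 component.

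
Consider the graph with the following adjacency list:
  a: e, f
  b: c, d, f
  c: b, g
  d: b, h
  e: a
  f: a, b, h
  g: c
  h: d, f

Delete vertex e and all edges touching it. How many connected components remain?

1

With e gone, the remaining components are: {a, b, c, d, f, g, h}.
That is 1 component.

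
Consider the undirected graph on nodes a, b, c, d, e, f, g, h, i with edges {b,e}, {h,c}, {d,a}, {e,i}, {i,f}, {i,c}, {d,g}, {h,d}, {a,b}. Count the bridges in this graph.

The edges on the cycle h-d-a-b-e-i-c-h are not bridges since each lies on that cycle.
But removing g—d disconnects g from d; removing i—f disconnects i from f — these are bridges.
That makes 2 bridges.

2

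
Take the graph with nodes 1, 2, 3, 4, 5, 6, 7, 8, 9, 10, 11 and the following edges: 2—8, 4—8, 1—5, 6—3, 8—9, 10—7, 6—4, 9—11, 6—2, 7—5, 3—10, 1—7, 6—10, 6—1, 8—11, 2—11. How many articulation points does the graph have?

1

Removing 6 increases the component count from 1 to 2, so 6 is a cut vertex.
By contrast removing 4 leaves 1 component; it is not a cut vertex. No other vertex is a cut vertex either.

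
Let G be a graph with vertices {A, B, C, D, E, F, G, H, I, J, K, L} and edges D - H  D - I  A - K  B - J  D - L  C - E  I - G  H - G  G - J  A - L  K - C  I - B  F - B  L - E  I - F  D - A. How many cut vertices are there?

1

Removing D increases the component count from 1 to 2, so D is a cut vertex.
By contrast removing I leaves 1 component; it is not a cut vertex. No other vertex is a cut vertex either.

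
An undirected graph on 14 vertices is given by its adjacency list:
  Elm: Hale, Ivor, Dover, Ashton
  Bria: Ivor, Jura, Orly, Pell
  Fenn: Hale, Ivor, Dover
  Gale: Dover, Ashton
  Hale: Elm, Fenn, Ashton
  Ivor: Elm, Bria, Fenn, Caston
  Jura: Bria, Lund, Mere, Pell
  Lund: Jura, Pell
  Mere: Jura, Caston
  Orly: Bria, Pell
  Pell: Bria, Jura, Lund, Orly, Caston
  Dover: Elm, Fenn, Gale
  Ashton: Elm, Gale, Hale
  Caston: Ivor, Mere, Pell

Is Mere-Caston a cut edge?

No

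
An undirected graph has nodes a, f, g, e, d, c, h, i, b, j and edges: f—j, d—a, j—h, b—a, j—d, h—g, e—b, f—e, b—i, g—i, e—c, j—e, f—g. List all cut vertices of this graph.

e

Removing e increases the component count from 1 to 2, so e is a cut vertex.
By contrast removing i leaves 1 component; it is not a cut vertex. No other vertex is a cut vertex either.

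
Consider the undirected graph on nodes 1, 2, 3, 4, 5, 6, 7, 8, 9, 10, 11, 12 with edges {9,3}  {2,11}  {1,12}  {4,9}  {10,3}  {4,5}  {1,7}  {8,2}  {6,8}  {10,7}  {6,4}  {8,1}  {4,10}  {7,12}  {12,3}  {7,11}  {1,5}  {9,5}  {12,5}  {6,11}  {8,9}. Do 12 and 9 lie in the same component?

From 12 we can reach 1, 2, 3, 4, 5, 6, 7, 8, 9, 10, 11, 12, which includes 9.

Yes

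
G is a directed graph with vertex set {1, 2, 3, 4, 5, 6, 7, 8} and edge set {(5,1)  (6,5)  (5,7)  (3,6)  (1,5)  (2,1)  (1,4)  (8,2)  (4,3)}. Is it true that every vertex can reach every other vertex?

No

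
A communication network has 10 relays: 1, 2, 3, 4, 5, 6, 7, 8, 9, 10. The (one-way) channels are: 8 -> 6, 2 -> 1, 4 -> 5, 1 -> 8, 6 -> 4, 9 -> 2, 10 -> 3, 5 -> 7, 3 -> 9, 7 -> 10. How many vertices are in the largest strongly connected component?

10

{1, 2, 3, 4, 5, 6, 7, 8, 9, 10} are all mutually reachable — one SCC of size 10.
The largest has 10 vertices.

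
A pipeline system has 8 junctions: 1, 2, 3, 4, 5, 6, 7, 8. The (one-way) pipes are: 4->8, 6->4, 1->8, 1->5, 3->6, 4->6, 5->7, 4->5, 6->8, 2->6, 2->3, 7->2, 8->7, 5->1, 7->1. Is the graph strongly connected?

Yes

From 1 we can reach every vertex (1, 2, 3, 4, 5, 6, 7, 8), and every vertex can reach 1 (1, 2, 3, 4, 5, 6, 7, 8). So the whole graph is one strongly connected component.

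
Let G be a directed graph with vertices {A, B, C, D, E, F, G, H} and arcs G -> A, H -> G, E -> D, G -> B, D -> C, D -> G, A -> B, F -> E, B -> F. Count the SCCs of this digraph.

{A, B, D, E, F, G} are all mutually reachable — one SCC of size 6.
{C} is an SCC by itself.
{H} is an SCC by itself.
That gives 3 strongly connected components.

3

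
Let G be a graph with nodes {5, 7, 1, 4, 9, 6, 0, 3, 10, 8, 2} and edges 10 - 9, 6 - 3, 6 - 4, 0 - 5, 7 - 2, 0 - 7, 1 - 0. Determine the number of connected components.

4

8 is isolated — a component by itself.
Starting from 9 we can reach 9, 10. That is one component of size 2.
Starting from 3 we can reach 3, 4, 6. That is one component of size 3.
Starting from 0 we can reach 0, 1, 2, 5, 7. That is one component of size 5.
Total: 4 components.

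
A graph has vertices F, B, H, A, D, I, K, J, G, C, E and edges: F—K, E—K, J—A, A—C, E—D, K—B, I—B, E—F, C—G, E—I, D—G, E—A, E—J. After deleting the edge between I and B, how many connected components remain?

2

I and B are still connected via I-E-K-B, so the component count stays at 2.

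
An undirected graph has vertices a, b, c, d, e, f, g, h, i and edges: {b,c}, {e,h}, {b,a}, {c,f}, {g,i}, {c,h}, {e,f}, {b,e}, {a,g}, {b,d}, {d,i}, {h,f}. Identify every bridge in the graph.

none

The edges on the cycle b-a-g-i-d-b are not bridges since each lies on that cycle.
Every edge lies on some cycle, so there are no bridges.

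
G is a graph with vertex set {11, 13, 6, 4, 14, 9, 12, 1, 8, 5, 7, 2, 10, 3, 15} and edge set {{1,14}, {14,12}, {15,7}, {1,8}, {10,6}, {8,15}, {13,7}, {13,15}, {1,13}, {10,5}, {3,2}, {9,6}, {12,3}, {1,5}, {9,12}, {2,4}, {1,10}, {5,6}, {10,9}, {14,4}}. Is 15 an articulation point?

Deleting 15 leaves 2 components (was 2), so 15 is not a cut vertex.

No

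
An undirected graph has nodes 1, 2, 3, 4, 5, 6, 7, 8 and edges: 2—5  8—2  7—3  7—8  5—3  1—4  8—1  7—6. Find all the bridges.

The edges on the cycle 7-8-2-5-3-7 are not bridges since each lies on that cycle.
But removing 7—6 disconnects 7 from 6; removing 1—4 disconnects 1 from 4; removing 8—1 disconnects 8 from 1 — these are bridges.

1-4, 1-8, 6-7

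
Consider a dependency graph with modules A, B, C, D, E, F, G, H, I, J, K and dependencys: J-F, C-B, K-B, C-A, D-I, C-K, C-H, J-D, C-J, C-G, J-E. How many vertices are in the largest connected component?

Starting from A we can reach A, B, C, D, E, F, G, H, I, J, K. That is one component of size 11.
The largest has 11 vertices.

11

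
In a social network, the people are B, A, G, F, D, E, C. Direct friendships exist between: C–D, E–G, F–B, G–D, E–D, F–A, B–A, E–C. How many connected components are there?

Starting from A we can reach A, B, F. That is one component of size 3.
Starting from C we can reach C, D, E, G. That is one component of size 4.
Total: 2 components.

2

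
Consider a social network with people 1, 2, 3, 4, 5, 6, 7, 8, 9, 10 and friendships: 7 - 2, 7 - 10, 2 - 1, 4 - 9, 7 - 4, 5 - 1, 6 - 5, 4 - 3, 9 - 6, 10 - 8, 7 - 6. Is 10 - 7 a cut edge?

Yes

Removing 10 - 7 leaves no path between 10 and 7: the component count goes from 1 to 2. So it is a bridge.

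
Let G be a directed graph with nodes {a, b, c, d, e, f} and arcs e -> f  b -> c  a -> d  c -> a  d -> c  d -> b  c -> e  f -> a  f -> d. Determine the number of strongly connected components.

1

{a, b, c, d, e, f} are all mutually reachable — one SCC of size 6.
That gives 1 strongly connected component.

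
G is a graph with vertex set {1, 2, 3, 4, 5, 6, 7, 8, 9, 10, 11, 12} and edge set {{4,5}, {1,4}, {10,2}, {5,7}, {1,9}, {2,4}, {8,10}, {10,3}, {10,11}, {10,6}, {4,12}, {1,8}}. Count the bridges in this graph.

7

The edges on the cycle 1-8-10-2-4-1 are not bridges since each lies on that cycle.
But removing 7 - 5 disconnects 7 from 5; removing 10 - 11 disconnects 10 from 11; removing 4 - 5 disconnects 4 from 5; removing 1 - 9 disconnects 1 from 9 — these are bridges.
In total 7 edges are bridges.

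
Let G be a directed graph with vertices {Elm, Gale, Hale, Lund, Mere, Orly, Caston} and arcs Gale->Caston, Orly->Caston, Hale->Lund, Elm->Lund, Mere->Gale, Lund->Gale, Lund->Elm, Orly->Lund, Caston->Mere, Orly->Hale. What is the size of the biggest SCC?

{Gale, Mere, Caston} are all mutually reachable — one SCC of size 3.
{Elm, Lund} are all mutually reachable — one SCC of size 2.
{Hale} is an SCC by itself.
{Orly} is an SCC by itself.
The largest has 3 vertices.

3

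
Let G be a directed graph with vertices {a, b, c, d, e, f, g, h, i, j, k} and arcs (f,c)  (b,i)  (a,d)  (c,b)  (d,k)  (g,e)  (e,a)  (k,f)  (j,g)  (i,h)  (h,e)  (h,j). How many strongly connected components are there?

1

{a, b, c, d, e, f, g, h, i, j, k} are all mutually reachable — one SCC of size 11.
That gives 1 strongly connected component.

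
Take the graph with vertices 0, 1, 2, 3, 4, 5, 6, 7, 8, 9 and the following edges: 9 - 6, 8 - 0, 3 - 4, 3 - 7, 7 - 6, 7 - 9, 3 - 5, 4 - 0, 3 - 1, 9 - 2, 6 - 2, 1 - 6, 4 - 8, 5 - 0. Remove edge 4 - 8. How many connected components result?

4 and 8 are still connected via 4-0-8, so the component count stays at 1.

1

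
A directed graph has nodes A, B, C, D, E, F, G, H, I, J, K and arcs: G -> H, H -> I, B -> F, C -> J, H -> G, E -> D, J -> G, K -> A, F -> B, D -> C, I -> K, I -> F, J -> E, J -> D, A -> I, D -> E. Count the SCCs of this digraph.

4

{C, D, E, J} are all mutually reachable — one SCC of size 4.
{A, I, K} are all mutually reachable — one SCC of size 3.
{G, H} are all mutually reachable — one SCC of size 2.
{B, F} are all mutually reachable — one SCC of size 2.
That gives 4 strongly connected components.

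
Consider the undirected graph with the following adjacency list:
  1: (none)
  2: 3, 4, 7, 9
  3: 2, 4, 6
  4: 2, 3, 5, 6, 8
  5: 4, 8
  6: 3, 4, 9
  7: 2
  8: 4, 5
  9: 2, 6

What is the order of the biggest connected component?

1 is isolated — a component by itself.
Starting from 2 we can reach 2, 3, 4, 5, 6, 7, 8, 9. That is one component of size 8.
The largest has 8 vertices.

8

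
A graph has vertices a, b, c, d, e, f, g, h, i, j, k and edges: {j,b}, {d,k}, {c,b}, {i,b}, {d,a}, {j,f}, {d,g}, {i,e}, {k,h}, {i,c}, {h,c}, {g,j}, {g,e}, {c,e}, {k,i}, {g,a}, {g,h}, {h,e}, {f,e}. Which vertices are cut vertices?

none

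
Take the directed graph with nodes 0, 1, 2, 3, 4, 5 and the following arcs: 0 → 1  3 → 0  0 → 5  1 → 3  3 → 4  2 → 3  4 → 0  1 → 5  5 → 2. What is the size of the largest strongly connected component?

{0, 1, 2, 3, 4, 5} are all mutually reachable — one SCC of size 6.
The largest has 6 vertices.

6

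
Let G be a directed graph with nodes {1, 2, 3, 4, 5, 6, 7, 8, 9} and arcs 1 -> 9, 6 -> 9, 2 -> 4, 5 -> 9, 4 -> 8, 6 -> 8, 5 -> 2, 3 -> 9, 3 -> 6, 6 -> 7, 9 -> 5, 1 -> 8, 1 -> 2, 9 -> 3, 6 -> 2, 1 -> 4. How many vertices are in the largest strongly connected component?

{3, 5, 6, 9} are all mutually reachable — one SCC of size 4.
{4} is an SCC by itself.
{1} is an SCC by itself.
{2} is an SCC by itself.
{8} is an SCC by itself.
(and 1 more singleton SCC)
The largest has 4 vertices.

4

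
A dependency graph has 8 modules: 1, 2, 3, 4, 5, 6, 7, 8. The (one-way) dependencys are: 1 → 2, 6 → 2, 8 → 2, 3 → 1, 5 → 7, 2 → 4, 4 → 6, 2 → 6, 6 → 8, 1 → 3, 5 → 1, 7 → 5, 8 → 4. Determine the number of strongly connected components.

{2, 4, 6, 8} are all mutually reachable — one SCC of size 4.
{5, 7} are all mutually reachable — one SCC of size 2.
{1, 3} are all mutually reachable — one SCC of size 2.
That gives 3 strongly connected components.

3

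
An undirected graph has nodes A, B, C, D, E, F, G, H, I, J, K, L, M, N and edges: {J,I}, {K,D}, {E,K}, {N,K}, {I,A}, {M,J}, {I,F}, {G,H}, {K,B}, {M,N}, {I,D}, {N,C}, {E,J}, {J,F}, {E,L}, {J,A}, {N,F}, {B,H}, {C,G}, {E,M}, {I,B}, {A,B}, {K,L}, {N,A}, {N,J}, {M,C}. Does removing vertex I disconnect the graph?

No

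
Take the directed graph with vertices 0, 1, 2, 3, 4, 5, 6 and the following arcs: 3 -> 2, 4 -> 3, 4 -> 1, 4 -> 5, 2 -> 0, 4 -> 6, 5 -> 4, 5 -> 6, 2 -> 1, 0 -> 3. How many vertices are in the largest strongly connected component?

{0, 2, 3} are all mutually reachable — one SCC of size 3.
{4, 5} are all mutually reachable — one SCC of size 2.
{6} is an SCC by itself.
{1} is an SCC by itself.
The largest has 3 vertices.

3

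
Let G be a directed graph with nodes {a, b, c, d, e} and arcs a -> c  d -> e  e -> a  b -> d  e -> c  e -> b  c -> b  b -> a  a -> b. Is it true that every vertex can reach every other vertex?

From c we can reach every vertex (a, b, c, d, e), and every vertex can reach c (a, b, c, d, e). So the whole graph is one strongly connected component.

Yes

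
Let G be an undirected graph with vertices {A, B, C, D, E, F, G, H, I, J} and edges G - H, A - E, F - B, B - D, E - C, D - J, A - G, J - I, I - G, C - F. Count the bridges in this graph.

The edges on the cycle A-E-C-F-B-D-J-I-G-A are not bridges since each lies on that cycle.
But removing G - H disconnects G from H — this is a bridge.

1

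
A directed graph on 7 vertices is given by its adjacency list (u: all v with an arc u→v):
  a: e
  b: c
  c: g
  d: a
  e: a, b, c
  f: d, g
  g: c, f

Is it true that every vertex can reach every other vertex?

Yes

From a we can reach every vertex (a, b, c, d, e, f, g), and every vertex can reach a (a, b, c, d, e, f, g). So the whole graph is one strongly connected component.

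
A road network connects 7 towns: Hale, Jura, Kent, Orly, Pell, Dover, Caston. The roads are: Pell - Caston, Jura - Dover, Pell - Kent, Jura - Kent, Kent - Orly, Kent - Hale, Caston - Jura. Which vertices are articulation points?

Jura, Kent

Removing Jura increases the component count from 1 to 2, so Jura is a cut vertex.
Removing Kent increases the component count from 1 to 3, so Kent is a cut vertex.
By contrast removing Hale leaves 1 component; it is not a cut vertex. No other vertex is a cut vertex either.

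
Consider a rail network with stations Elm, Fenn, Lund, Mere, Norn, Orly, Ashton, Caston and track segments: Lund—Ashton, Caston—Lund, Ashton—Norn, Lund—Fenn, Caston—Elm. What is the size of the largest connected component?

Mere is isolated — a component by itself.
Orly is isolated — a component by itself.
Starting from Elm we can reach Elm, Fenn, Lund, Norn, Ashton, Caston. That is one component of size 6.
The largest has 6 vertices.

6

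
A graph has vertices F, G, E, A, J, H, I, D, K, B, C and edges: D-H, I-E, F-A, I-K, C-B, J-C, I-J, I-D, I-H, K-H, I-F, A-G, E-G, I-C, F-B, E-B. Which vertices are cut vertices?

I

Removing I increases the component count from 1 to 2, so I is a cut vertex.
By contrast removing J leaves 1 component; it is not a cut vertex. No other vertex is a cut vertex either.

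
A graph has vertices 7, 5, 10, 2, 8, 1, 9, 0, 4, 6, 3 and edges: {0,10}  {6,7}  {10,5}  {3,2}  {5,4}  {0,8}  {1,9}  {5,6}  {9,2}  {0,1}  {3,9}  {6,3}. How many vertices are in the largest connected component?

Starting from 0 we can reach 0, 1, 2, 3, 4, 5, 6, 7, 8, 9, 10. That is one component of size 11.
The largest has 11 vertices.

11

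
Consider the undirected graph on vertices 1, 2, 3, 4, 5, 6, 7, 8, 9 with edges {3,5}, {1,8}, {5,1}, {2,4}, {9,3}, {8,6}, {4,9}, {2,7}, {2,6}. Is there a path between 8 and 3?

Yes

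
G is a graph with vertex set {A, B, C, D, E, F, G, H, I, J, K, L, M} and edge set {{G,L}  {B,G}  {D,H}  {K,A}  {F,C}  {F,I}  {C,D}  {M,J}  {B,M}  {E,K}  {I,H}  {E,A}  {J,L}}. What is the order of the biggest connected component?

Starting from A we can reach A, E, K. That is one component of size 3.
Starting from B we can reach B, G, J, L, M. That is one component of size 5.
Starting from C we can reach C, D, F, H, I. That is one component of size 5.
The largest has 5 vertices.

5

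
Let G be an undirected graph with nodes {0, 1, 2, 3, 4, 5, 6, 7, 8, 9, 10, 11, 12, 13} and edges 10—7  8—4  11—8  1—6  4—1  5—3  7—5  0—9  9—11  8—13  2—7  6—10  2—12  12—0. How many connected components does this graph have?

1

Starting from 0 we can reach 0, 1, 2, 3, 4, 5, 6, 7, 8, 9, 10, 11, 12, 13. That is one component of size 14.
Total: 1 component.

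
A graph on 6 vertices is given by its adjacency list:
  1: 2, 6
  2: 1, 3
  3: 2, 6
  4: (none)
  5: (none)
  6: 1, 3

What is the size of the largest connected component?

5 is isolated — a component by itself.
4 is isolated — a component by itself.
Starting from 1 we can reach 1, 2, 3, 6. That is one component of size 4.
The largest has 4 vertices.

4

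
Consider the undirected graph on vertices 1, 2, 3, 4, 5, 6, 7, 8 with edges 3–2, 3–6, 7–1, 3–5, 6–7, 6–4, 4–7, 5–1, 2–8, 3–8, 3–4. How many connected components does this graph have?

Starting from 1 we can reach 1, 2, 3, 4, 5, 6, 7, 8. That is one component of size 8.
Total: 1 component.

1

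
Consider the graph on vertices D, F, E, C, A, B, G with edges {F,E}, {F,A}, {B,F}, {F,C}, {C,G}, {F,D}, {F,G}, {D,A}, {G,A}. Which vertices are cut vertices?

F

Removing F increases the component count from 1 to 3, so F is a cut vertex.
By contrast removing E leaves 1 component; it is not a cut vertex. No other vertex is a cut vertex either.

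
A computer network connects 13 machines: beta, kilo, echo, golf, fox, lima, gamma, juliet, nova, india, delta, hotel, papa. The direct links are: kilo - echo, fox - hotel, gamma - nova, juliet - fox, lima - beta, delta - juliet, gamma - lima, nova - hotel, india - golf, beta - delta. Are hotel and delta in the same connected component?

Yes

From hotel we can reach fox, beta, lima, nova, delta, gamma, hotel, juliet, which includes delta.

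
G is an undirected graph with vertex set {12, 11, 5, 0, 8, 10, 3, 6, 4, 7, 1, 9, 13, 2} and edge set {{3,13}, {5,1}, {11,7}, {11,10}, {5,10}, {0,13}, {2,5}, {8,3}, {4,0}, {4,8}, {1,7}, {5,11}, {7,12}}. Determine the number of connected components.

4

9 is isolated — a component by itself.
6 is isolated — a component by itself.
Starting from 0 we can reach 0, 3, 4, 8, 13. That is one component of size 5.
Starting from 1 we can reach 1, 2, 5, 7, 10, 11, 12. That is one component of size 7.
Total: 4 components.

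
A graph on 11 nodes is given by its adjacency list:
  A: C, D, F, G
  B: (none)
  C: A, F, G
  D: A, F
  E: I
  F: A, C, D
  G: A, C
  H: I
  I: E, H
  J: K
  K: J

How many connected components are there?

B is isolated — a component by itself.
Starting from J we can reach J, K. That is one component of size 2.
Starting from E we can reach E, H, I. That is one component of size 3.
Starting from A we can reach A, C, D, F, G. That is one component of size 5.
Total: 4 components.

4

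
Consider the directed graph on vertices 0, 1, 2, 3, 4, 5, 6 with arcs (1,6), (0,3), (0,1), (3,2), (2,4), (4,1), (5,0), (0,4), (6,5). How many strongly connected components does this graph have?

{0, 1, 2, 3, 4, 5, 6} are all mutually reachable — one SCC of size 7.
That gives 1 strongly connected component.

1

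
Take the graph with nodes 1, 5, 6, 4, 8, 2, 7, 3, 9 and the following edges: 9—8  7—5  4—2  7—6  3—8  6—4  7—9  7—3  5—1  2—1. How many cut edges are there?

The edges on the cycle 7-9-8-3-7 are not bridges since each lies on that cycle.
Every edge lies on some cycle, so there are no bridges.

0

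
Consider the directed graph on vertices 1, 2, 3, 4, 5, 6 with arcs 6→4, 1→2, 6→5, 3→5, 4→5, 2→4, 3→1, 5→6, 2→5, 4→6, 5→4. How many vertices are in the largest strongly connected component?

3

{4, 5, 6} are all mutually reachable — one SCC of size 3.
{3} is an SCC by itself.
{1} is an SCC by itself.
{2} is an SCC by itself.
The largest has 3 vertices.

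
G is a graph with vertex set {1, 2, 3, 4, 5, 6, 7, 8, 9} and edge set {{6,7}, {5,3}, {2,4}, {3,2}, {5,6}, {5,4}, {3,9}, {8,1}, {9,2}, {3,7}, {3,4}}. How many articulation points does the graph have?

Removing 8, for instance, still leaves 2 components. No single vertex removal increases the component count — the graph has no articulation points.

0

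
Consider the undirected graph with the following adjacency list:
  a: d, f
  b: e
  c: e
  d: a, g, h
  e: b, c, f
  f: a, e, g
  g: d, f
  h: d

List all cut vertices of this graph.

d, e, f

Removing d increases the component count from 1 to 2, so d is a cut vertex.
Removing e increases the component count from 1 to 3, so e is a cut vertex.
Removing f increases the component count from 1 to 2, so f is a cut vertex.
By contrast removing a leaves 1 component; it is not a cut vertex. No other vertex is a cut vertex either.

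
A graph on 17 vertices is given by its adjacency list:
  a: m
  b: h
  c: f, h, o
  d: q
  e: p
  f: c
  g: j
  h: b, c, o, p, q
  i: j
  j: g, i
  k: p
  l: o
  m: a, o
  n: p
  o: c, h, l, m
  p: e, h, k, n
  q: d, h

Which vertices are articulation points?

c, h, j, m, o, p, q

Removing c increases the component count from 2 to 3, so c is a cut vertex.
Removing h increases the component count from 2 to 5, so h is a cut vertex.
Removing j increases the component count from 2 to 3, so j is a cut vertex.
Likewise m, o, p, q are cut vertices.
By contrast removing a leaves 2 components; it is not a cut vertex. No other vertex is a cut vertex either.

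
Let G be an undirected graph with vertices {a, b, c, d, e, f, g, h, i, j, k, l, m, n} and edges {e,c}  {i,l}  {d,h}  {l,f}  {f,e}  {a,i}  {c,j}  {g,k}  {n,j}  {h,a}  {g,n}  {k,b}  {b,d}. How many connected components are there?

2

m is isolated — a component by itself.
Starting from a we can reach a, b, c, d, e, f, g, h, i, j, k, l, n. That is one component of size 13.
Total: 2 components.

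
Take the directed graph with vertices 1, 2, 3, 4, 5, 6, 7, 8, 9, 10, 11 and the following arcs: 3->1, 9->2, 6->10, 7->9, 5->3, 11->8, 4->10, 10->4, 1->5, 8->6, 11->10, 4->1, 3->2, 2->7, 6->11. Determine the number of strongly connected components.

{1, 3, 5} are all mutually reachable — one SCC of size 3.
{6, 8, 11} are all mutually reachable — one SCC of size 3.
{2, 7, 9} are all mutually reachable — one SCC of size 3.
{4, 10} are all mutually reachable — one SCC of size 2.
That gives 4 strongly connected components.

4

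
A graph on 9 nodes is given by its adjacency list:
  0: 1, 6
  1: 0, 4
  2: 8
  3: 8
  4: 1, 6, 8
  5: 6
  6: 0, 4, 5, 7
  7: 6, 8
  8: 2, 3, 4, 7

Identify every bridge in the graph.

The edges on the cycle 8-4-6-7-8 are not bridges since each lies on that cycle.
But removing 8-3 disconnects 8 from 3; removing 8-2 disconnects 8 from 2; removing 5-6 disconnects 5 from 6 — these are bridges.

2-8, 3-8, 5-6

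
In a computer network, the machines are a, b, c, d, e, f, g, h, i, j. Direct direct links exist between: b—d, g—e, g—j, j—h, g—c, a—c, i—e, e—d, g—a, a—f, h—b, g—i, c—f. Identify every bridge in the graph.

The edges on the cycle g-j-h-b-d-e-g are not bridges since each lies on that cycle.
Every edge lies on some cycle, so there are no bridges.

none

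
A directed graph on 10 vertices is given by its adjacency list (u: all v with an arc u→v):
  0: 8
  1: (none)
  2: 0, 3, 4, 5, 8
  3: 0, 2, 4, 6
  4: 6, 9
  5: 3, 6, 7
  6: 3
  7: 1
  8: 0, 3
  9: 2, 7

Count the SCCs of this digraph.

3

{0, 2, 3, 4, 5, 6, 8, 9} are all mutually reachable — one SCC of size 8.
{1} is an SCC by itself.
{7} is an SCC by itself.
That gives 3 strongly connected components.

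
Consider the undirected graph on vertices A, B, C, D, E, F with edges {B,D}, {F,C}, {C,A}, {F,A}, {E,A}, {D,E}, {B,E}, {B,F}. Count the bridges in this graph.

0

The edges on the cycle B-F-C-A-E-B are not bridges since each lies on that cycle.
Every edge lies on some cycle, so there are no bridges.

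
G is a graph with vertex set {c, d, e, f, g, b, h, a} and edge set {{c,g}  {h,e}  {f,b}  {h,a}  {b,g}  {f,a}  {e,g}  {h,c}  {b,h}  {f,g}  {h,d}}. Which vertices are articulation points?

h

Removing h increases the component count from 1 to 2, so h is a cut vertex.
By contrast removing b leaves 1 component; it is not a cut vertex. No other vertex is a cut vertex either.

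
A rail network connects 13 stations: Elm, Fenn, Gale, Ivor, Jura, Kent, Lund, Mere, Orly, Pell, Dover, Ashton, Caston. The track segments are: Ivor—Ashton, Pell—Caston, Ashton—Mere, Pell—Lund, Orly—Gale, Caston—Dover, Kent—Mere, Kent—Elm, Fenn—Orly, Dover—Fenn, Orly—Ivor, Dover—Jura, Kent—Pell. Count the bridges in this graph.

4

The edges on the cycle Kent-Pell-Caston-Dover-Fenn-Orly-Ivor-Ashton-Mere-Kent are not bridges since each lies on that cycle.
But removing Pell—Lund disconnects Pell from Lund; removing Gale—Orly disconnects Gale from Orly; removing Jura—Dover disconnects Jura from Dover; removing Kent—Elm disconnects Kent from Elm — these are bridges.
That makes 4 bridges.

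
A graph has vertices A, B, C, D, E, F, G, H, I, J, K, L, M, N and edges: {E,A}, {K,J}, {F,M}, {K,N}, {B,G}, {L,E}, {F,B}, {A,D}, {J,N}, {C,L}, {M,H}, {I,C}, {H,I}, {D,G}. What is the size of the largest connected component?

11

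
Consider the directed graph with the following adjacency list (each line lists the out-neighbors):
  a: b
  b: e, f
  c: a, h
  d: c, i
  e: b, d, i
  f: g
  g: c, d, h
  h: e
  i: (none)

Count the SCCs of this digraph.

2

{a, b, c, d, e, f, g, h} are all mutually reachable — one SCC of size 8.
{i} is an SCC by itself.
That gives 2 strongly connected components.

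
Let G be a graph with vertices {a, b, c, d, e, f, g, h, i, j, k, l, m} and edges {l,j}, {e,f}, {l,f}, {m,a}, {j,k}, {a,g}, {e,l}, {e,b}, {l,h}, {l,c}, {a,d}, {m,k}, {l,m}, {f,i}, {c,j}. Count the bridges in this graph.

6

The edges on the cycle e-l-f-e are not bridges since each lies on that cycle.
But removing b—e disconnects b from e; removing d—a disconnects d from a; removing m—a disconnects m from a; removing g—a disconnects g from a — these are bridges.
In total 6 edges are bridges.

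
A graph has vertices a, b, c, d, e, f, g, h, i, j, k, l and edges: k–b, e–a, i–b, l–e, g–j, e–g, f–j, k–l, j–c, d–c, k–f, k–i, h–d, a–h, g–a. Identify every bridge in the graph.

The edges on the cycle k-i-b-k are not bridges since each lies on that cycle.
Every edge lies on some cycle, so there are no bridges.

none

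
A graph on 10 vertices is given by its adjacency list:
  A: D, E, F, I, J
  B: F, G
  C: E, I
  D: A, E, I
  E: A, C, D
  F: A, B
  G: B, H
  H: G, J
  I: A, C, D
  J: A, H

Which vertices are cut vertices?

Removing A increases the component count from 1 to 2, so A is a cut vertex.
By contrast removing I leaves 1 component; it is not a cut vertex. No other vertex is a cut vertex either.

A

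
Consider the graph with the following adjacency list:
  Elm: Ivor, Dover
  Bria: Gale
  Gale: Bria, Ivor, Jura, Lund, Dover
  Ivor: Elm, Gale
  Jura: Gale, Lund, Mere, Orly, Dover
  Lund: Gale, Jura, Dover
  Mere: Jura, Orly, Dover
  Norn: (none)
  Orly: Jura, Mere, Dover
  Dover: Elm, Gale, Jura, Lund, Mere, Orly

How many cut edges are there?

1

The edges on the cycle Gale-Lund-Dover-Jura-Gale are not bridges since each lies on that cycle.
But removing Bria-Gale disconnects Bria from Gale — this is a bridge.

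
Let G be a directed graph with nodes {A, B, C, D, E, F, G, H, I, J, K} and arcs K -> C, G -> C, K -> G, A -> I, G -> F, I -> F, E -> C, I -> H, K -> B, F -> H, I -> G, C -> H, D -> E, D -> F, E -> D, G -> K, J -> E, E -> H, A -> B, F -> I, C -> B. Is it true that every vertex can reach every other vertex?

There is no directed path from C to K, so the graph is not strongly connected.

No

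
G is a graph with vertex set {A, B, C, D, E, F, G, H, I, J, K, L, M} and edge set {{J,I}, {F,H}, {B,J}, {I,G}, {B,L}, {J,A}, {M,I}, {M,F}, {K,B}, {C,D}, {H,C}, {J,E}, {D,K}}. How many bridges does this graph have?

4

The edges on the cycle M-F-H-C-D-K-B-J-I-M are not bridges since each lies on that cycle.
But removing E—J disconnects E from J; removing L—B disconnects L from B; removing I—G disconnects I from G; removing A—J disconnects A from J — these are bridges.
That makes 4 bridges.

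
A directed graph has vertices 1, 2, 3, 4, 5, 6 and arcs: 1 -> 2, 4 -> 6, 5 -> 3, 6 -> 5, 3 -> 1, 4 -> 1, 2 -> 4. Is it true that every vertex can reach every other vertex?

Yes

From 5 we can reach every vertex (1, 2, 3, 4, 5, 6), and every vertex can reach 5 (1, 2, 3, 4, 5, 6). So the whole graph is one strongly connected component.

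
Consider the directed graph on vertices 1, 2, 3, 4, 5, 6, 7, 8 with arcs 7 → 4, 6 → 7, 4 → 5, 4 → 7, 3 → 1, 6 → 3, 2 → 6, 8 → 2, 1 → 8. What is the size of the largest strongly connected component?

{1, 2, 3, 6, 8} are all mutually reachable — one SCC of size 5.
{4, 7} are all mutually reachable — one SCC of size 2.
{5} is an SCC by itself.
The largest has 5 vertices.

5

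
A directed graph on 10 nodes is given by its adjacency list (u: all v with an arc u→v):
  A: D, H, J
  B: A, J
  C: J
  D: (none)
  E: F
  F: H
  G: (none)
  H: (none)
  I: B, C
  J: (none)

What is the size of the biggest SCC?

{D} is an SCC by itself.
{I} is an SCC by itself.
{C} is an SCC by itself.
{H} is an SCC by itself.
{G} is an SCC by itself.
(and 5 more singleton SCCs)
The largest has 1 vertex.

1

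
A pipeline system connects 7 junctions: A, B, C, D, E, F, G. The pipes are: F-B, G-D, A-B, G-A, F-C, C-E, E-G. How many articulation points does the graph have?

Removing G increases the component count from 1 to 2, so G is a cut vertex.
By contrast removing C leaves 1 component; it is not a cut vertex. No other vertex is a cut vertex either.

1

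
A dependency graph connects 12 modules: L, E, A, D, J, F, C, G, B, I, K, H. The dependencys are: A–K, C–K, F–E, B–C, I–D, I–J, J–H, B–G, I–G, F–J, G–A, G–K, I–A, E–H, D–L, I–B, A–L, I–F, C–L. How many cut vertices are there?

Removing I increases the component count from 1 to 2, so I is a cut vertex.
By contrast removing K leaves 1 component; it is not a cut vertex. No other vertex is a cut vertex either.

1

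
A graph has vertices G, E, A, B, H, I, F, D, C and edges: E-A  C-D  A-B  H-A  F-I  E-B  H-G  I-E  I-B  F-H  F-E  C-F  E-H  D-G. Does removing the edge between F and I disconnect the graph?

After removing F-I, the path F-E-I still connects them, so the edge is not a bridge.

No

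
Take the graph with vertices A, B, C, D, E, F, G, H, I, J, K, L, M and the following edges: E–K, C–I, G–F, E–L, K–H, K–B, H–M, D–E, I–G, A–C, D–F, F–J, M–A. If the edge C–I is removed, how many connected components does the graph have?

C and I are still connected via C-A-M-H-K-E-D-F-G-I, so the component count stays at 1.

1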